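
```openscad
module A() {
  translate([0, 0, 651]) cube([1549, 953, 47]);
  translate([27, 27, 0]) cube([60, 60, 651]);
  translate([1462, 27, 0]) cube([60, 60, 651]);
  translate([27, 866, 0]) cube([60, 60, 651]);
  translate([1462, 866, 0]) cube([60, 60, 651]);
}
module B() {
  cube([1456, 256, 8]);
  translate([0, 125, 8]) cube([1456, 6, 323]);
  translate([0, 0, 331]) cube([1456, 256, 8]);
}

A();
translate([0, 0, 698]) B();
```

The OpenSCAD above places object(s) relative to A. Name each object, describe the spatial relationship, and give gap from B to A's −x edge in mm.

The I-beam's min-x is at 0; the table's min-x is 0; gap = 0 mm.

A is a table. B is an I-beam. The I-beam is on top of the table. The gap from the I-beam to the table's −x edge is 0 mm.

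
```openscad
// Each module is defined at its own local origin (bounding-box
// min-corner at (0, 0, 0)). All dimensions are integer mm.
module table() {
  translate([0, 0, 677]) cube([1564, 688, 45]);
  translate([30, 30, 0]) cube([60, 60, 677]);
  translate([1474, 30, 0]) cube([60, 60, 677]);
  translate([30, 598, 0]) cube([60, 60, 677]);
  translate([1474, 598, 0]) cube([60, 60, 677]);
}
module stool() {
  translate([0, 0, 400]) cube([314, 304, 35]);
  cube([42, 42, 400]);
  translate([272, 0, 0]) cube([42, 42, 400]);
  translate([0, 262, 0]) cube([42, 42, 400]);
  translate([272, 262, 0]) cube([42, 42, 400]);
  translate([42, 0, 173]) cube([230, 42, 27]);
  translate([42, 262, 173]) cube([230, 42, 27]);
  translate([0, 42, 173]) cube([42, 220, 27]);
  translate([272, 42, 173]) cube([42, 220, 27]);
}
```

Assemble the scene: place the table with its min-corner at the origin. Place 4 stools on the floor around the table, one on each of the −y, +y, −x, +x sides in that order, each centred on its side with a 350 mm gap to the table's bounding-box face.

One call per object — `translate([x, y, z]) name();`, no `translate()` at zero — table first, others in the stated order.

table();
translate([625, -654, 0]) stool();
translate([625, 1038, 0]) stool();
translate([-664, 192, 0]) stool();
translate([1914, 192, 0]) stool();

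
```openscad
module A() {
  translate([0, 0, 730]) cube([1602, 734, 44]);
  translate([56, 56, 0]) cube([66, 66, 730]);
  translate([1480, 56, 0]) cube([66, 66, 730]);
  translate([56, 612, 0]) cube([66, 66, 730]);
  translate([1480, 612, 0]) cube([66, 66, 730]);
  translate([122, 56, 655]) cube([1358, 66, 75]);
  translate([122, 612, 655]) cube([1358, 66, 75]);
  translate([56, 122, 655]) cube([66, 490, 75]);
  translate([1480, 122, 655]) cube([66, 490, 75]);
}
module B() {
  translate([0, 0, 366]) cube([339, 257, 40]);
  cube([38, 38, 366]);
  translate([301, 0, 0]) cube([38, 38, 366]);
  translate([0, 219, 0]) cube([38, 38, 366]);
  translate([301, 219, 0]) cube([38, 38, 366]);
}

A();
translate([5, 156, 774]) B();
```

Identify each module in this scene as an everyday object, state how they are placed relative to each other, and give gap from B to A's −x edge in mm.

The stool's min-x is at 5; the table's min-x is 0; gap = 5 mm.

A is a table. B is a stool. The stool is on top of the table. The gap from the stool to the table's −x edge is 5 mm.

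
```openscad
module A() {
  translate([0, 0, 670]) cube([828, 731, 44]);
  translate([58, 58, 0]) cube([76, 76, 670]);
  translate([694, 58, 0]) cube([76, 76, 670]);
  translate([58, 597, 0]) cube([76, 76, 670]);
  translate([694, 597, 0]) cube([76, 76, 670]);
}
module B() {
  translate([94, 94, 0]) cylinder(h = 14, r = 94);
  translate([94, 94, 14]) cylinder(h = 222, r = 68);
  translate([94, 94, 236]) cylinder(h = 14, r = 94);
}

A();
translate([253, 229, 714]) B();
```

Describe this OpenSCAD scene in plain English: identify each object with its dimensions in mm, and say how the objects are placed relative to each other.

A is a table: top 828 mm (x) × 731 mm (y), 44 mm thick, upper face at z = 714 mm, on four 76×76 mm square legs, each inset 58 mm from the nearest pair of top edges, running from z = 0 to the bottom of the top.

B is a spool: two coaxial disc flanges of radius 94 mm and thickness 14 mm, joined by a core cylinder of radius 68 mm and height 222 mm. The lower flange rests on z = 0 and the three cylinders share a vertical axis.

The spool is on top of the table.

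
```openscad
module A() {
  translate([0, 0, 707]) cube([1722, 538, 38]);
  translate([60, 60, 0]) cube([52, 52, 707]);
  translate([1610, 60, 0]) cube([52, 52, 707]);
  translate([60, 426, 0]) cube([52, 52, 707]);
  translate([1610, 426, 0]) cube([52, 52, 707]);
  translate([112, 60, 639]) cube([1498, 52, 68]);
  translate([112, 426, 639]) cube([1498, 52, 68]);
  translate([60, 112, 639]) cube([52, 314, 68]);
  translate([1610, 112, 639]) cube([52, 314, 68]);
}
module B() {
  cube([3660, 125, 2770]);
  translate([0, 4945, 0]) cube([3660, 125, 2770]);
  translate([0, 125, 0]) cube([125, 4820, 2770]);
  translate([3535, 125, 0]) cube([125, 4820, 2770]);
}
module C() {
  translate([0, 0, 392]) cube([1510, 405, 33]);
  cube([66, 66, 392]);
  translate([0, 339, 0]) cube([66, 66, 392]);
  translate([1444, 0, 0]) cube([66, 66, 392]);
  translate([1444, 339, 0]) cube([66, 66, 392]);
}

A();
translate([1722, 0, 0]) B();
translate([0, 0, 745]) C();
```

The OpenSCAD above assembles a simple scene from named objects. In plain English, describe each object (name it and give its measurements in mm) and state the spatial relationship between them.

A is a table: top 1722 mm (x) × 538 mm (y), 38 mm thick, upper face at z = 745 mm, on four 52×52 mm square legs, each inset 60 mm from the nearest pair of top edges, running from z = 0 to the bottom of the top. Four apron rails, 52 mm thick and 68 mm tall, run between adjacent legs with their top edges flush with the underside of the top and their outer faces flush with the legs' outer faces.

B is a box-shaped house frame (walls only): outside footprint 3660×5070 mm, wall height 2770 mm, wall thickness 125 mm. The two y-facing walls run the full x-width; the two x-facing walls fit between the inner faces of the y-facing walls.

C is a long wooden bench with a 1510 mm (x) × 405 mm (y) seat, 33 mm thick, its top surface 425 mm above the floor. Four 66 mm square legs at the seat corners, flush with the edges, run from z = 0 to the seat underside.

The house frame is against the table's +x side, with their −y faces flush. The bench is on top of the table.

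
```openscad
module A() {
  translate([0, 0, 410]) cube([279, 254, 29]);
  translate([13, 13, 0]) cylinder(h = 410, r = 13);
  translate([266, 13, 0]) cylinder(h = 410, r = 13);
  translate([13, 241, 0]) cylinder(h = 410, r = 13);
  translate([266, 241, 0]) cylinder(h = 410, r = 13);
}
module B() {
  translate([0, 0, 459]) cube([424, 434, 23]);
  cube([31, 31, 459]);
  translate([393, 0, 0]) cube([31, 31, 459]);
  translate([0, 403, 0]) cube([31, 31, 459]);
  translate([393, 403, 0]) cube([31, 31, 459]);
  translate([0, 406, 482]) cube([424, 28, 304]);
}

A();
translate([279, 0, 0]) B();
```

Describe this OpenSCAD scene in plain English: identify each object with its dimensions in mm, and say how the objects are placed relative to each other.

A is a four-legged stool. The seat is 279×254 mm, 29 mm thick, top at z = 439 mm. It stands on four round legs, each 26 mm in diameter, from z = 0 to the seat underside, each leg's axis is inset half a diameter from the nearest pair of seat edges (so the leg's bounding box is flush with the corner).

B is a chair: 424×434 mm seat, 23 mm thick, top at z = 482 mm, on four 31 mm square corner legs flush with the seat edges. A 28 mm thick backrest slab spans the full seat width, extending 304 mm above the seat top, its back face flush with the seat's +y edge.

The chair is against the stool's +x side, with their −y faces flush.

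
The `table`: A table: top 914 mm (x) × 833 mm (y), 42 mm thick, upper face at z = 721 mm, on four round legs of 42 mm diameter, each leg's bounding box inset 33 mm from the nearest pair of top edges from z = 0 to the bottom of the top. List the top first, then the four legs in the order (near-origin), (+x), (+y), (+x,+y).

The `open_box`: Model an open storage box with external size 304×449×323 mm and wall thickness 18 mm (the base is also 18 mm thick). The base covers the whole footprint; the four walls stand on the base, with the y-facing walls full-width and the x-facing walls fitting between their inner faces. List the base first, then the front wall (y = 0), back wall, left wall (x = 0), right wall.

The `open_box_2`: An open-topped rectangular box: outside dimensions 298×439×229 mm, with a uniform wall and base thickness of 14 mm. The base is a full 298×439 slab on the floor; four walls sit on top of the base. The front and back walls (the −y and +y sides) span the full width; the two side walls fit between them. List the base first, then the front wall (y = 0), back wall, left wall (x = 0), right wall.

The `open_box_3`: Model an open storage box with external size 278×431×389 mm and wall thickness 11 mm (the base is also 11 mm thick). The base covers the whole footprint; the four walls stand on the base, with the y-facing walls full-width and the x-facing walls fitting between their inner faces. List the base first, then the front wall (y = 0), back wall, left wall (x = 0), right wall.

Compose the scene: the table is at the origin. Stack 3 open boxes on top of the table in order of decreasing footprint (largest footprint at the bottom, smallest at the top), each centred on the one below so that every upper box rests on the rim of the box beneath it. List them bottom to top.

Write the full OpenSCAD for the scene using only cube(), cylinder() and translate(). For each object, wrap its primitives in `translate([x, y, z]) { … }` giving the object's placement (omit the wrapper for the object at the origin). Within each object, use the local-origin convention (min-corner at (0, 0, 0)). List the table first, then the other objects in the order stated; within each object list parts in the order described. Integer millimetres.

translate([0, 0, 679]) cube([914, 833, 42]);
translate([54, 54, 0]) cylinder(h = 679, r = 21);
translate([860, 54, 0]) cylinder(h = 679, r = 21);
translate([54, 779, 0]) cylinder(h = 679, r = 21);
translate([860, 779, 0]) cylinder(h = 679, r = 21);
translate([305, 192, 721]) {
  cube([304, 449, 18]);
  translate([0, 0, 18]) cube([304, 18, 305]);
  translate([0, 431, 18]) cube([304, 18, 305]);
  translate([0, 18, 18]) cube([18, 413, 305]);
  translate([286, 18, 18]) cube([18, 413, 305]);
}
translate([308, 197, 1044]) {
  cube([298, 439, 14]);
  translate([0, 0, 14]) cube([298, 14, 215]);
  translate([0, 425, 14]) cube([298, 14, 215]);
  translate([0, 14, 14]) cube([14, 411, 215]);
  translate([284, 14, 14]) cube([14, 411, 215]);
}
translate([318, 201, 1273]) {
  cube([278, 431, 11]);
  translate([0, 0, 11]) cube([278, 11, 378]);
  translate([0, 420, 11]) cube([278, 11, 378]);
  translate([0, 11, 11]) cube([11, 409, 378]);
  translate([267, 11, 11]) cube([11, 409, 378]);
}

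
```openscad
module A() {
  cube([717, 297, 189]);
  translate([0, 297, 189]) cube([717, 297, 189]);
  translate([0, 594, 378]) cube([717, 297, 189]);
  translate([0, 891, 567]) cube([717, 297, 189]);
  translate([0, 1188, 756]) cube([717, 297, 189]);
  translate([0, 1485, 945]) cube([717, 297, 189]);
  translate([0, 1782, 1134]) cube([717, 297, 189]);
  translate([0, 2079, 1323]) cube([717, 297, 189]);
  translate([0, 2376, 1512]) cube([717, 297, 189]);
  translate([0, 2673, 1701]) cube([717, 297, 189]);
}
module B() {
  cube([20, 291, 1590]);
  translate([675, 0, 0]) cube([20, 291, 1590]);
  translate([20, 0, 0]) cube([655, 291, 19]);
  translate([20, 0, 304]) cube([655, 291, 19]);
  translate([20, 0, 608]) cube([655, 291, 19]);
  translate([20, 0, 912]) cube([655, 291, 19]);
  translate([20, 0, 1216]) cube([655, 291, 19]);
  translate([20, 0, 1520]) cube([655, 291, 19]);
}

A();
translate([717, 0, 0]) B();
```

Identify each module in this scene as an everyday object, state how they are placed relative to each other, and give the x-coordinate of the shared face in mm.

A is a staircase. B is a bookshelf. The bookshelf is against the staircase's +x side, with their −y faces flush. The x-coordinate of the shared face is 717 mm.

The staircase's +x face and the bookshelf's −x face are both at x = 717 mm.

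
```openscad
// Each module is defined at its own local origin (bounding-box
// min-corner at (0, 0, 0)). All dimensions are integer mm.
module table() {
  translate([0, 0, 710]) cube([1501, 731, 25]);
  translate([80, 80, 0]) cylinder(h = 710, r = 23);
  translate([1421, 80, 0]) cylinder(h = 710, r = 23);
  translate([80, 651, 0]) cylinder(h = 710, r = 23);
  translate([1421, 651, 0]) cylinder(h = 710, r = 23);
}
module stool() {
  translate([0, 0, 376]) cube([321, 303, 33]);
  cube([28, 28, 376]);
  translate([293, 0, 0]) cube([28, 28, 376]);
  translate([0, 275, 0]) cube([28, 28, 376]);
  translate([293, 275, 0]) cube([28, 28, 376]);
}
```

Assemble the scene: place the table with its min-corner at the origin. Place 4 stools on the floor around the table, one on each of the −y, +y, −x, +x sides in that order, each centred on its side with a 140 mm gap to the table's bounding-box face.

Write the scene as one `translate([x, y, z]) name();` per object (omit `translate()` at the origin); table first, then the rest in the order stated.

table();
translate([590, -443, 0]) stool();
translate([590, 871, 0]) stool();
translate([-461, 214, 0]) stool();
translate([1641, 214, 0]) stool();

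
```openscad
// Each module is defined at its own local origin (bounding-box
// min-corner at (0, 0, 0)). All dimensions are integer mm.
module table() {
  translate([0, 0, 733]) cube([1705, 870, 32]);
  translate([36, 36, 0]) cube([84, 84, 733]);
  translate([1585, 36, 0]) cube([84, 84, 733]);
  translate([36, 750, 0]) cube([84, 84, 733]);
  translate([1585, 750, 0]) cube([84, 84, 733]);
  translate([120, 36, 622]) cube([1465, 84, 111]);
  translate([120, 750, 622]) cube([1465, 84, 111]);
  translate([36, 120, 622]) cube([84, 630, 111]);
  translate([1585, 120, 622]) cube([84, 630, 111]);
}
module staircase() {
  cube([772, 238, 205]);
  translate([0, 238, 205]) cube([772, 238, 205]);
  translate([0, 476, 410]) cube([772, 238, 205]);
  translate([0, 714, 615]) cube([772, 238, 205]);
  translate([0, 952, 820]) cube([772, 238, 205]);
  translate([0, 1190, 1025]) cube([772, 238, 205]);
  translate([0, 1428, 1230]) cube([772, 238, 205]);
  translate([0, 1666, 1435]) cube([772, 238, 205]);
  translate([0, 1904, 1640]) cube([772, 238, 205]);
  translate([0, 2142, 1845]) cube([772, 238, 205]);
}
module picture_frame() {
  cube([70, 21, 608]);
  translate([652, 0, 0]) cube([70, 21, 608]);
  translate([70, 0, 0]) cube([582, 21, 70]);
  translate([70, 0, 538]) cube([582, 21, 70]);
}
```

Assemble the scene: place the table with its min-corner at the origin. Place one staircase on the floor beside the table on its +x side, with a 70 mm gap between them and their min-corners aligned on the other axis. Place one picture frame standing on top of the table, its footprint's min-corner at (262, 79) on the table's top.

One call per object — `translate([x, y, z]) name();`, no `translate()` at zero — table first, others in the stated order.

table();
translate([1775, 0, 0]) staircase();
translate([262, 79, 765]) picture_frame();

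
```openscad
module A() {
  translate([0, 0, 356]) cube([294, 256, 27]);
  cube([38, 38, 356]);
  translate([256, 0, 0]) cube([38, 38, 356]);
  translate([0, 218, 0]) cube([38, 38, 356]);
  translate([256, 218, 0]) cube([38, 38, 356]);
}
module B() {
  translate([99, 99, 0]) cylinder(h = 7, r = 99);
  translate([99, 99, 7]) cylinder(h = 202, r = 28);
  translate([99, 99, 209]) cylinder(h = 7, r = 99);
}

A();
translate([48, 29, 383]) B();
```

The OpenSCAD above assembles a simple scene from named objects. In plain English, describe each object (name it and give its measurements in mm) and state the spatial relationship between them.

A is a four-legged stool. The seat is a 294×256×27 mm slab whose top surface is at z = 383 mm; four square legs, each 38×38 mm in cross-section, run from the floor (z = 0) to the underside of the seat, each flush with a corner of the seat.

B is a spool: two coaxial disc flanges of radius 99 mm and thickness 7 mm, joined by a core cylinder of radius 28 mm and height 202 mm. The lower flange rests on z = 0 and the three cylinders share a vertical axis.

The spool is on top of the stool, centred.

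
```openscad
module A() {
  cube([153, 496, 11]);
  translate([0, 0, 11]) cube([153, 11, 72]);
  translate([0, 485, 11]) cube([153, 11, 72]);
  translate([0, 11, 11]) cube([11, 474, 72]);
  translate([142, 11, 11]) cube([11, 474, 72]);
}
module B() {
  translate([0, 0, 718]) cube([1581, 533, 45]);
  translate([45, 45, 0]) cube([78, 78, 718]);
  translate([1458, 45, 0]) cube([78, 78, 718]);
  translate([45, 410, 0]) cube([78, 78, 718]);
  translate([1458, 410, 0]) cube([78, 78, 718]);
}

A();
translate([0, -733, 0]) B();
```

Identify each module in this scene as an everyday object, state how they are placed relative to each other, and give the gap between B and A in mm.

The table's nearest face is 200 mm from the open box's −y face.

A is an open box. B is a table. The table is on the floor beside the open box on its −y side. The gap between the table and the open box is 200 mm.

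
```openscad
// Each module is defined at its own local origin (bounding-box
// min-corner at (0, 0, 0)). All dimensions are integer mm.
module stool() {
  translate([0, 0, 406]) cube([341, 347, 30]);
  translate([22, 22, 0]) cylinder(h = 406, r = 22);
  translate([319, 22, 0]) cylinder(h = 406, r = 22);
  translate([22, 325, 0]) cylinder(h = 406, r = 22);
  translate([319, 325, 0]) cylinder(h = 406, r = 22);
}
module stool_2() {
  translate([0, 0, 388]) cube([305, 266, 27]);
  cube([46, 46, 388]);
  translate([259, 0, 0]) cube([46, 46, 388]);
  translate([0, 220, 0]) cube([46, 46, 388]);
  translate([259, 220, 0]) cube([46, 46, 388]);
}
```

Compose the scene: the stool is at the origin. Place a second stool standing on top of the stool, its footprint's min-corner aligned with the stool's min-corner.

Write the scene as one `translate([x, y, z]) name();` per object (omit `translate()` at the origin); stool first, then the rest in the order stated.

stool();
translate([0, 0, 436]) stool_2();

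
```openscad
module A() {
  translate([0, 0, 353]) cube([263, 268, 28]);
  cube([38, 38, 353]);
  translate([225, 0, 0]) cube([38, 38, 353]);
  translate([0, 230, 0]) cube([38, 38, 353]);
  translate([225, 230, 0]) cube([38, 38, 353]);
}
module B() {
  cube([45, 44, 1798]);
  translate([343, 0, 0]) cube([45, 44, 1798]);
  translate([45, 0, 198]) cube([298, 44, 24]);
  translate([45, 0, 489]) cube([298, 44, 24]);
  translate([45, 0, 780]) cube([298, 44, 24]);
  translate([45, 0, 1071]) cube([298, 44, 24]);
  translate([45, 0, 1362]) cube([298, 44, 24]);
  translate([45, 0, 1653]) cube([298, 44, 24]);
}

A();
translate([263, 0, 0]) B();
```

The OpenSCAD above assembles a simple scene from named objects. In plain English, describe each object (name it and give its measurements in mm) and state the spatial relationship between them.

A is a four-legged stool. The seat is 263×268 mm, 28 mm thick, top at z = 381 mm. It stands on four square legs, each 38×38 mm in cross-section, from z = 0 to the seat underside, each flush with a corner of the seat.

B is a straight ladder. Two 45×44 mm vertical rails, 1798 mm tall, stand 388 mm apart (outside-to-outside) with their front faces coplanar on the −y side. 6 rungs, each 44 mm deep and 24 mm tall, span between the inner faces of the rails, front faces flush with the rails. The lowest rung's underside is at z = 198 mm and rungs are spaced 291 mm apart (underside to underside).

The ladder is against the stool's +x side, with their −y faces flush.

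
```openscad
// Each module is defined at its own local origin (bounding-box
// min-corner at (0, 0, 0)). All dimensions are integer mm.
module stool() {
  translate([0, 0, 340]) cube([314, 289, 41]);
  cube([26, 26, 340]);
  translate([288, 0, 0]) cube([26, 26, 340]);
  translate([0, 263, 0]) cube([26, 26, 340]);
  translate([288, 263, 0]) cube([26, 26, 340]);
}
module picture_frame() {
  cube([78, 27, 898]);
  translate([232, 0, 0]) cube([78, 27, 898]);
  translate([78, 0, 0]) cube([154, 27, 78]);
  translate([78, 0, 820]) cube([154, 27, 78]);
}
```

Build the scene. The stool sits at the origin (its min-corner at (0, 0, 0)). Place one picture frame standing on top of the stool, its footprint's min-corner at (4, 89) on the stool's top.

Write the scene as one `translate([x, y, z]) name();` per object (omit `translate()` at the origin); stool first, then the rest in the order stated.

stool();
translate([4, 89, 381]) picture_frame();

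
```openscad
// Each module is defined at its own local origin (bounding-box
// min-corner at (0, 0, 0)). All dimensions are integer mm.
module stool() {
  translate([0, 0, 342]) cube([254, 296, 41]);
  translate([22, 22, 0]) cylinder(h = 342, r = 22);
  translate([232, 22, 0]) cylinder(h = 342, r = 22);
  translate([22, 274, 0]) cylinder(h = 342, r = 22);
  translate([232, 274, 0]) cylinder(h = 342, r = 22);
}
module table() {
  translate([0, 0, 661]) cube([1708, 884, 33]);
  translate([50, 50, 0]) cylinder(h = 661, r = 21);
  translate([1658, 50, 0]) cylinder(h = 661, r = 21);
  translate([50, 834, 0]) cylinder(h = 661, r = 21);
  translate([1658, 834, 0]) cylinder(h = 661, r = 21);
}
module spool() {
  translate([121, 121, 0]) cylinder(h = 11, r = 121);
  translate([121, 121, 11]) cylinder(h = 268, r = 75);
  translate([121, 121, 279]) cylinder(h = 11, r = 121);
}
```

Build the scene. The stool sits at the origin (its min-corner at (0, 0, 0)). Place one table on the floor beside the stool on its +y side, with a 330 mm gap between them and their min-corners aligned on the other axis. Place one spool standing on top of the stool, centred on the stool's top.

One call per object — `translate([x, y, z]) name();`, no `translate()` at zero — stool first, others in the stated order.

stool();
translate([0, 626, 0]) table();
translate([6, 27, 383]) spool();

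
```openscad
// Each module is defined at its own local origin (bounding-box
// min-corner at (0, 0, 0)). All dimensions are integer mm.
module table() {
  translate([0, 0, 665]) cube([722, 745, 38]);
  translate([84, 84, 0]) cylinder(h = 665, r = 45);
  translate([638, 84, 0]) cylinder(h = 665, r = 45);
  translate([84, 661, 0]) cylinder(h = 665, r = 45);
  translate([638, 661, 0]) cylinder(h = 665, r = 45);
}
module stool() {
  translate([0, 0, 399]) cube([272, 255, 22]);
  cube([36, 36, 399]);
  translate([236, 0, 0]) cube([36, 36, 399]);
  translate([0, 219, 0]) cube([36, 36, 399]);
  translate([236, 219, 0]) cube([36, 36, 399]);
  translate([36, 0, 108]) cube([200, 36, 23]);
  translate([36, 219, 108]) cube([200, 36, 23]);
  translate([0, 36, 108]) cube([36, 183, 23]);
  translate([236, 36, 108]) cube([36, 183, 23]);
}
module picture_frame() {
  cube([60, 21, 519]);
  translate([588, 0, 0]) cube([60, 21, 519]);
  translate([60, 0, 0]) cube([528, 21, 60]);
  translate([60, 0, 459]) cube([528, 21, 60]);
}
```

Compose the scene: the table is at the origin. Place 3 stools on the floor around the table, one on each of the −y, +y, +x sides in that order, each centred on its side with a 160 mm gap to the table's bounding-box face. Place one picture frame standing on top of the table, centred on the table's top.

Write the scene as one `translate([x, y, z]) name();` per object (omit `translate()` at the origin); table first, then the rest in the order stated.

table();
translate([225, -415, 0]) stool();
translate([225, 905, 0]) stool();
translate([882, 245, 0]) stool();
translate([37, 362, 703]) picture_frame();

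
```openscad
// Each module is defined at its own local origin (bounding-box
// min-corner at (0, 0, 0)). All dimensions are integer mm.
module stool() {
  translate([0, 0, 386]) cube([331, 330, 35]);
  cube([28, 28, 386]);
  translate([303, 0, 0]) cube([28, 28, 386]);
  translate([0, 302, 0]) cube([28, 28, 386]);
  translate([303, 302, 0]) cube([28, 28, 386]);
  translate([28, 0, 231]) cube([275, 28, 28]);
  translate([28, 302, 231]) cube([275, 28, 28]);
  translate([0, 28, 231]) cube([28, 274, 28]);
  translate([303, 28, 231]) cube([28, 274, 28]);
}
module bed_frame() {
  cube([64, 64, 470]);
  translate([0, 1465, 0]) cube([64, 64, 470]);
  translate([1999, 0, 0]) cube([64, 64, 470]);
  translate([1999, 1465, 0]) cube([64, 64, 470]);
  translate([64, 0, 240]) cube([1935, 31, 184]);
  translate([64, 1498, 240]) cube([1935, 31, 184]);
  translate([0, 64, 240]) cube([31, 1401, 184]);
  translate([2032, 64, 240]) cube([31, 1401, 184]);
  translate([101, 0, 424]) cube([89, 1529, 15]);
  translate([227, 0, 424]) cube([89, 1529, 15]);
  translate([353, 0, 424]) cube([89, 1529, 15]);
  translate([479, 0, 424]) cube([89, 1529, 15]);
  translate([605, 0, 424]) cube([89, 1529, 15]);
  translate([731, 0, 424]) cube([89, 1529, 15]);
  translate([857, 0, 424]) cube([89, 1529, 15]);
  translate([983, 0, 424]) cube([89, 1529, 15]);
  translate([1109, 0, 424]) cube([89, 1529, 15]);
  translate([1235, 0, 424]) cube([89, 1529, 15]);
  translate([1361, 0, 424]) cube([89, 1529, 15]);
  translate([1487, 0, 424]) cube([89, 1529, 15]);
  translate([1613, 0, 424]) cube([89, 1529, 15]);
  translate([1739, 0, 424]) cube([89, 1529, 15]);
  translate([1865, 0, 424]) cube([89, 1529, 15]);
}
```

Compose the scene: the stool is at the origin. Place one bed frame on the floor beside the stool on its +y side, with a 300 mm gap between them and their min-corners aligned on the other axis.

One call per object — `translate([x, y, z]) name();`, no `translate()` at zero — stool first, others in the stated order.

stool();
translate([0, 630, 0]) bed_frame();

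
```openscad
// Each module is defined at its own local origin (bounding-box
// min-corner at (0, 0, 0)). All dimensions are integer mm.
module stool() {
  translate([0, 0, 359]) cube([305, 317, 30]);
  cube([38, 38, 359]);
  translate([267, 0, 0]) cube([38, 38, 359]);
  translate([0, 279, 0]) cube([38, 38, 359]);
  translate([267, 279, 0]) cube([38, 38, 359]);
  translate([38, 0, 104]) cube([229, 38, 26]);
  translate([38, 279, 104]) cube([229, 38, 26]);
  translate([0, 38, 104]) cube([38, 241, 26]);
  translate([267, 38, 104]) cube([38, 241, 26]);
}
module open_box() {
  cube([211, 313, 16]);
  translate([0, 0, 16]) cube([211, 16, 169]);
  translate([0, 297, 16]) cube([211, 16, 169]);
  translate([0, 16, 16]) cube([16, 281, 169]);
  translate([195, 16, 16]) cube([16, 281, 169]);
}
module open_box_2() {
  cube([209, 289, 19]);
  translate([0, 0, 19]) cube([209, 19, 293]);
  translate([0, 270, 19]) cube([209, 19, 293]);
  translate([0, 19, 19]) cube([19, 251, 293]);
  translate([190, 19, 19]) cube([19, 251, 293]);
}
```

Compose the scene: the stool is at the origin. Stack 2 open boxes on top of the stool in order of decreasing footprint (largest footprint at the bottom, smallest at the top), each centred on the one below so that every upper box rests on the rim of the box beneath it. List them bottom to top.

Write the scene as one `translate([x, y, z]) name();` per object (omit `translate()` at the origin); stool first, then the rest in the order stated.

stool();
translate([47, 2, 389]) open_box();
translate([48, 14, 574]) open_box_2();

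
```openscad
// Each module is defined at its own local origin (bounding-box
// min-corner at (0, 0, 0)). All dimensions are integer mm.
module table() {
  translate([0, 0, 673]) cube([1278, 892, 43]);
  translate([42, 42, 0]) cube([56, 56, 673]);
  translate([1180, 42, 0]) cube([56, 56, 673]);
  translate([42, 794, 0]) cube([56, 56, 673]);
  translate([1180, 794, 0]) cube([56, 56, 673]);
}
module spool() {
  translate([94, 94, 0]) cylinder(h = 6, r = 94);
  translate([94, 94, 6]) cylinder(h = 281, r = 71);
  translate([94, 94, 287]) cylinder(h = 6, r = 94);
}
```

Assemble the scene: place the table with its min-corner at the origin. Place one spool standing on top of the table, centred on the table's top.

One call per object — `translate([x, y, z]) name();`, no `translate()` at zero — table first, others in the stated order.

table();
translate([545, 352, 716]) spool();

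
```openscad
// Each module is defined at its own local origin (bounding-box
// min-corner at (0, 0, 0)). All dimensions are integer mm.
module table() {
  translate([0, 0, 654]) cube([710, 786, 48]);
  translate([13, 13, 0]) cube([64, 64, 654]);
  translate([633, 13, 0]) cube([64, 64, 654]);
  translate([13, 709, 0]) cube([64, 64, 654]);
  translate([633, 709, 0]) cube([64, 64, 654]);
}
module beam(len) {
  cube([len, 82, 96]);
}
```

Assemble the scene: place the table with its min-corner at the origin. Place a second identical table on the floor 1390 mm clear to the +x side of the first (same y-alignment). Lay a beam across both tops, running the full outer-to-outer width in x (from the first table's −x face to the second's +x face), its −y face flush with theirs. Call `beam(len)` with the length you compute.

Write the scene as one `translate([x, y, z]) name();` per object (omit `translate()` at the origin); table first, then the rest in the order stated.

table();
translate([2100, 0, 0]) table();
translate([0, 0, 702]) beam(2810);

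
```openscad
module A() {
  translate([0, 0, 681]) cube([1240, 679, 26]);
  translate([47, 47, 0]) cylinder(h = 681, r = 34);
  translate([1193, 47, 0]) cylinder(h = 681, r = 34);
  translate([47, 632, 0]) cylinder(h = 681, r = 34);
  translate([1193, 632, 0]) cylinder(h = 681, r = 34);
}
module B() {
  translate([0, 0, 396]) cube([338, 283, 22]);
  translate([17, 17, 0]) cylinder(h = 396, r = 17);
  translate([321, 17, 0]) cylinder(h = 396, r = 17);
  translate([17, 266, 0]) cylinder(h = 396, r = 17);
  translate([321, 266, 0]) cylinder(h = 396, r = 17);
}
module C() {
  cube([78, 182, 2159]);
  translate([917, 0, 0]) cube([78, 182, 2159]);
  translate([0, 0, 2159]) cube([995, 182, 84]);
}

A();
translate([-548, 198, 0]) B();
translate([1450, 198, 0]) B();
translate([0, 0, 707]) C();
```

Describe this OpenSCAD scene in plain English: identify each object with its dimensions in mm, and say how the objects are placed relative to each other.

A is a table: top 1240 mm (x) × 679 mm (y), 26 mm thick, upper face at z = 707 mm, on four round legs of 68 mm diameter, each leg's bounding box inset 13 mm from the nearest pair of top edges, running from z = 0 to the bottom of the top.

B is a four-legged stool. The seat is 338×283 mm, 22 mm thick, top at z = 418 mm. It stands on four round legs, each 34 mm in diameter, from z = 0 to the seat underside, each leg's axis is inset half a diameter from the nearest pair of seat edges (so the leg's bounding box is flush with the corner).

C is a door frame. The clear opening is 839 mm wide and 2159 mm high. Two 78 mm wide jambs, 182 mm deep, stand either side of the opening from the floor to the top of the opening. A 84 mm thick head sits across the top of both jambs, spanning the full outside width of the frame.

Two stools sit around the table at the −x, +x sides. The door frame is on top of the table.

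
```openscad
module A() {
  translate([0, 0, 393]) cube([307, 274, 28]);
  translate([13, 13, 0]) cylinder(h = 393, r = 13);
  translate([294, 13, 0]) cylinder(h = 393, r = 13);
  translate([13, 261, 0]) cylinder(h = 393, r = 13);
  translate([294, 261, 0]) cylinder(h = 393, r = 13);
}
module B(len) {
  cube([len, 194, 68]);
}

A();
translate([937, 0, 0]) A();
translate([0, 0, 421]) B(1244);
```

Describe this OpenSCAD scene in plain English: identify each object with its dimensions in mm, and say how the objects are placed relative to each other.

A is a four-legged stool. The seat is a 307×274×28 mm slab whose top surface is at z = 421 mm; four round legs, each 26 mm in diameter, run from the floor (z = 0) to the underside of the seat, each leg's axis is inset half a diameter from the nearest pair of seat edges (so the leg's bounding box is flush with the corner).

B is a rectangular beam 1244 mm long (x), 194 mm deep (y), 68 mm thick (z).

The beam spans the tops of two stools placed 630 mm apart, resting at z = 421 mm.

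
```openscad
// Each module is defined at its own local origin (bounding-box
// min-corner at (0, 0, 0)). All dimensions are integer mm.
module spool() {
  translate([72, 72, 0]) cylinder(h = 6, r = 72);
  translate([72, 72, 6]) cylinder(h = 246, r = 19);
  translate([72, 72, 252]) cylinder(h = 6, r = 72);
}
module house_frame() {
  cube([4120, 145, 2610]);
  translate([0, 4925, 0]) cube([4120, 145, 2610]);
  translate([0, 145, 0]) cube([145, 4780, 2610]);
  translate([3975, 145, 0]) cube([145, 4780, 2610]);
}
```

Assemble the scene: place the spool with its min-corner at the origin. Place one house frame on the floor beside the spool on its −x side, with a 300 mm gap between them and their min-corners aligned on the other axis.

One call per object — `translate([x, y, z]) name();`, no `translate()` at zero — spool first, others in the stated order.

spool();
translate([-4420, 0, 0]) house_frame();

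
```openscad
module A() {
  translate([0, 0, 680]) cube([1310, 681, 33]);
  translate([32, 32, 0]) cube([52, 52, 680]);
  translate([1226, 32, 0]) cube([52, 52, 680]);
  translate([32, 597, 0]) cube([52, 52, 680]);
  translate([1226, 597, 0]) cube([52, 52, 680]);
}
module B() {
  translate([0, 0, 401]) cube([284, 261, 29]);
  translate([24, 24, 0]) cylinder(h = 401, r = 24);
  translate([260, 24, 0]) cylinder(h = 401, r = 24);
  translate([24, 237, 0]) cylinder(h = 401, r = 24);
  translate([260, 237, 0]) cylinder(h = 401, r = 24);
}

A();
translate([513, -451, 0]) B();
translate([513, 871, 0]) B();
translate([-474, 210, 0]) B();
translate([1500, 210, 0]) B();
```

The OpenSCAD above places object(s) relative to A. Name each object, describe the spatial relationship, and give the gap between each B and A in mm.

A is a table. B is a stool. Four stools sit around the table at the −y, +y, −x, +x sides. The gap between each stool and the table is 190 mm.

Each stool's nearest face is 190 mm from the table's bounding box.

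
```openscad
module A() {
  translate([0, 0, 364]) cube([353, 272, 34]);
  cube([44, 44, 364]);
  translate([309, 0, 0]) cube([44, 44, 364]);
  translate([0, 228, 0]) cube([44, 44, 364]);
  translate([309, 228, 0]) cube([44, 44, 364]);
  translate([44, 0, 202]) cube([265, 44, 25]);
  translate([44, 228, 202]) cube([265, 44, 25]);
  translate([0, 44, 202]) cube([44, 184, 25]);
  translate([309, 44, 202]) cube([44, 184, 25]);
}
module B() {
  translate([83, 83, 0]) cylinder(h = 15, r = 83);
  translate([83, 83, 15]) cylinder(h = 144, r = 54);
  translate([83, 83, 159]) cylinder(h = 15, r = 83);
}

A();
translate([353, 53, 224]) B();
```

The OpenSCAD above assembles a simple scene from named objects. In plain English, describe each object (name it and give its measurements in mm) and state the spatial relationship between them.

A is a four-legged stool. The seat is 353×272 mm, 34 mm thick, top at z = 398 mm. It stands on four square legs, each 44×44 mm in cross-section, from z = 0 to the seat underside, each flush with a corner of the seat. Four stretchers, 44 mm wide and 25 mm tall, connect adjacent legs with their undersides at z = 202 mm, each running between the inner faces of the legs it joins and aligned with the legs' outer faces on the other axis.

B is a spool: two coaxial disc flanges of radius 83 mm and thickness 15 mm, joined by a core cylinder of radius 54 mm and height 144 mm. The lower flange rests on z = 0 and the three cylinders share a vertical axis.

The spool is beside the stool with their tops flush at z = 398.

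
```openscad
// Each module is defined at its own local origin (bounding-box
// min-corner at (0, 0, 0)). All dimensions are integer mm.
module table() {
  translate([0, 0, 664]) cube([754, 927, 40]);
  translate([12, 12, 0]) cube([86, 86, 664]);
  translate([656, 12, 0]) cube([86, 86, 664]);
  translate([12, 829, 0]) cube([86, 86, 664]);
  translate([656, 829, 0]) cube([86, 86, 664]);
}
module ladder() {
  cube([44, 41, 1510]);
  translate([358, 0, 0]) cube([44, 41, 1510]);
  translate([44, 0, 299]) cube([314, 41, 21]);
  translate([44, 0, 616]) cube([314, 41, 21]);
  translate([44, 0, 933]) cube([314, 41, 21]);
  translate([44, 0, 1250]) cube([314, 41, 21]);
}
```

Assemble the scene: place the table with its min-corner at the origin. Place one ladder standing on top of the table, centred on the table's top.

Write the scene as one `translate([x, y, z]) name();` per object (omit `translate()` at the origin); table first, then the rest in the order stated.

table();
translate([176, 443, 704]) ladder();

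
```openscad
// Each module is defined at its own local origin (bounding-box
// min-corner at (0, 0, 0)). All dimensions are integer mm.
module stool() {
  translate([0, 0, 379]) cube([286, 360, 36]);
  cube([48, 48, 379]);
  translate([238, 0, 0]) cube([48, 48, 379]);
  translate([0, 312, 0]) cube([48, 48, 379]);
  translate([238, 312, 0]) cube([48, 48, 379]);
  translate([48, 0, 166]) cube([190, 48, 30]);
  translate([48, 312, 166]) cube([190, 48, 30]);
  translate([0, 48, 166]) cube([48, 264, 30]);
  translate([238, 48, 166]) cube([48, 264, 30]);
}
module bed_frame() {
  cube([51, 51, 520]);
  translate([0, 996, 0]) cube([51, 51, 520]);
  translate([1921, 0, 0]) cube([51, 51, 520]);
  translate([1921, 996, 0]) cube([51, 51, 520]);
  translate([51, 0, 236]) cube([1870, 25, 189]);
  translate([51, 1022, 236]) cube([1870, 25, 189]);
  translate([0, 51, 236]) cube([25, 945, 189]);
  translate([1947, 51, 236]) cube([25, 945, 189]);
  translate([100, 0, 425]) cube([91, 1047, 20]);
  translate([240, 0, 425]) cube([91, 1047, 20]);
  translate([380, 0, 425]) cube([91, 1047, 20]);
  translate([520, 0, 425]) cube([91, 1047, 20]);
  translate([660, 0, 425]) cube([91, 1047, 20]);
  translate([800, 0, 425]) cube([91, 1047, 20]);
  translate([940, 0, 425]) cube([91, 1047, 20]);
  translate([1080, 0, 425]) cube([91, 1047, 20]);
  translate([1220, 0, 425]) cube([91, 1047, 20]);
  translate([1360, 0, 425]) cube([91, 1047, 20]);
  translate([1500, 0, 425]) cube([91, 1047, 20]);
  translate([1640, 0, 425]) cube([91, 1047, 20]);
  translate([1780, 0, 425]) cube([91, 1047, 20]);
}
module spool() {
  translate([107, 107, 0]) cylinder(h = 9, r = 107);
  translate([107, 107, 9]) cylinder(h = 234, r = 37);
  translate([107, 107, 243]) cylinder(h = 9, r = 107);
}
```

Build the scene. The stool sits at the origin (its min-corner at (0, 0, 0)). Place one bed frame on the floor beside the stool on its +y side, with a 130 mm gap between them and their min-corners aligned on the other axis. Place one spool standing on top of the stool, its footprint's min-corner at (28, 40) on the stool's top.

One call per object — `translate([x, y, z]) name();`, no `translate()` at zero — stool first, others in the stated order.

stool();
translate([0, 490, 0]) bed_frame();
translate([28, 40, 415]) spool();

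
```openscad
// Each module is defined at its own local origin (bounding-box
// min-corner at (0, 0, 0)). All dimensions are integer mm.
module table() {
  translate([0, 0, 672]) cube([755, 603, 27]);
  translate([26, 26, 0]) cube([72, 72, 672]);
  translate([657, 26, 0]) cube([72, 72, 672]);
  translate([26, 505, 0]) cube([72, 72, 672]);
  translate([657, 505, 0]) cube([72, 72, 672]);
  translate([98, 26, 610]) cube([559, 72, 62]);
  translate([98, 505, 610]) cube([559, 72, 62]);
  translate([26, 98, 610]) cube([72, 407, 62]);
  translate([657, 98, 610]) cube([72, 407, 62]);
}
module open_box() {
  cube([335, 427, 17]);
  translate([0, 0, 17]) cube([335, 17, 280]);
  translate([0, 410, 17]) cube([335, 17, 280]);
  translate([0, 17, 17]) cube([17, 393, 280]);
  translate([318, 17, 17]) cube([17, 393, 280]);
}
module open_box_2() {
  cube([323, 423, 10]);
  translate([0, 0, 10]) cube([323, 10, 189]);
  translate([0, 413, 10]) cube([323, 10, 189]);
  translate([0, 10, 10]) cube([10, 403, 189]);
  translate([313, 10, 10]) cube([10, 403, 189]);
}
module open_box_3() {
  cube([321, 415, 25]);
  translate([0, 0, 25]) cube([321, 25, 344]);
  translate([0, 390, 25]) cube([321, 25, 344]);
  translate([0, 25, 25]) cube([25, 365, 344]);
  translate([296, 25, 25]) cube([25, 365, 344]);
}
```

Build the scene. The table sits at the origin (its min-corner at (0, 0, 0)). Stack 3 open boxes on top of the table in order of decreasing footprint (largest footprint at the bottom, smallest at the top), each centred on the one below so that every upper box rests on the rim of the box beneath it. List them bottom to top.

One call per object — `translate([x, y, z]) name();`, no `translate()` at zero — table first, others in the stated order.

table();
translate([210, 88, 699]) open_box();
translate([216, 90, 996]) open_box_2();
translate([217, 94, 1195]) open_box_3();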